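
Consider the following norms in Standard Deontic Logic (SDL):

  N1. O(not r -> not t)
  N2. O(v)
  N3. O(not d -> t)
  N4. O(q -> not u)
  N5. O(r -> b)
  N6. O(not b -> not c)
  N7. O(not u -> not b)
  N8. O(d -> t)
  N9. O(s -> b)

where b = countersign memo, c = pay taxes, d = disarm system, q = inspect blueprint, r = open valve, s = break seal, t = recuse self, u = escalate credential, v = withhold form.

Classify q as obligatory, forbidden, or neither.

Premises 3 and 8 cover both cases: O(not d -> t) and O(d -> t). Since not d ∨ d is a tautology, O(t) follows.
Premise 1, O(not r -> not t), contraposes to O(t -> r); with O(t) we get O(r).
Applying K to premise 5 (O(r -> b)) and O(r) yields O(b).
Premise 7, O(not u -> not b), contraposes to O(b -> u); with O(b) we get O(u).
Premise 4 is O(q -> not u); contrapositively O(u -> not q). Since O(u) holds, K gives O(not q).
Premises 2, 6, 9 do not contribute to this derivation.
Thus O(not q), which is F(q): q is forbidden.

Forbidden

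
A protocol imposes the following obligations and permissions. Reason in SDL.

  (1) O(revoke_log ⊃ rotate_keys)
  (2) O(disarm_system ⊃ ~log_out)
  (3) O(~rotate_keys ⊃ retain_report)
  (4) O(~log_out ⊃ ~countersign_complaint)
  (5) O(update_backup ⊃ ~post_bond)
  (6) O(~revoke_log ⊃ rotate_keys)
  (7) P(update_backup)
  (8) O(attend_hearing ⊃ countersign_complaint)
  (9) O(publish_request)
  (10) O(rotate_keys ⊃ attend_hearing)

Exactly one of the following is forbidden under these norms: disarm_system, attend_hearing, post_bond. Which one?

disarm_system

Premises 1 and 6 are O(revoke_log ⊃ rotate_keys) and O(~revoke_log ⊃ rotate_keys); every ideal world satisfies revoke_log or ~revoke_log, so in either case rotate_keys holds — hence O(rotate_keys).
Premise 10 is O(rotate_keys ⊃ attend_hearing); since O(rotate_keys), deontic closure gives O(attend_hearing).
From O(attend_hearing) and premise 8, O(attend_hearing ⊃ countersign_complaint), we obtain O(countersign_complaint).
Premise 4, O(~log_out ⊃ ~countersign_complaint), contraposes to O(countersign_complaint ⊃ log_out); with O(countersign_complaint) we get O(log_out).
Premise 2, O(disarm_system ⊃ ~log_out), contraposes to O(log_out ⊃ ~disarm_system); with O(log_out) we get O(~disarm_system).
So O(~disarm_system) holds, i.e. disarm_system is forbidden. None of the other listed options is forbidden under the premises.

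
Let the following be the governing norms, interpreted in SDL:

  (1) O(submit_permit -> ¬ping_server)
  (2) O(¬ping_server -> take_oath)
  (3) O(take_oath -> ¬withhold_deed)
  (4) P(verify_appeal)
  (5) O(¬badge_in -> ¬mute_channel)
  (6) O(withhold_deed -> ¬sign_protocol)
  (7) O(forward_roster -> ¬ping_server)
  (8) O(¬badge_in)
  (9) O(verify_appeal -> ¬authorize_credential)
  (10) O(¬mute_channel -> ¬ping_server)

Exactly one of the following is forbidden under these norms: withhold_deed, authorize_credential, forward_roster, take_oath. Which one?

Premise 8 gives O(¬badge_in).
Premise 5 is O(¬badge_in -> ¬mute_channel); since O(¬badge_in), deontic closure gives O(¬mute_channel).
From O(¬mute_channel) and premise 10, O(¬mute_channel -> ¬ping_server), we obtain O(¬ping_server).
From O(¬ping_server) and premise 2, O(¬ping_server -> take_oath), we obtain O(take_oath).
From O(take_oath) and premise 3, O(take_oath -> ¬withhold_deed), we obtain O(¬withhold_deed).
So O(¬withhold_deed) holds, i.e. withhold_deed is forbidden. None of the other listed options is forbidden under the premises.

withhold_deed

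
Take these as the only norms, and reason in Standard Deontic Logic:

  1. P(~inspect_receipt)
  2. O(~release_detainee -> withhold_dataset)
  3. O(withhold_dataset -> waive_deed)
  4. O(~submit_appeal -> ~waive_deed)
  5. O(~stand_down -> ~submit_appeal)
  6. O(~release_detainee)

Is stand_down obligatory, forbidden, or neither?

Premise 6 gives O(~release_detainee).
Premise 2 is O(~release_detainee -> withhold_dataset); since O(~release_detainee), deontic closure gives O(withhold_dataset).
Applying K to premise 3 (O(withhold_dataset -> waive_deed)) and O(withhold_dataset) yields O(waive_deed).
Premise 4, O(~submit_appeal -> ~waive_deed), contraposes to O(waive_deed -> submit_appeal); with O(waive_deed) we get O(submit_appeal).
Premise 5 is O(~stand_down -> ~submit_appeal); contrapositively O(submit_appeal -> stand_down). Since O(submit_appeal) holds, K gives O(stand_down).
Premise 1 does not contribute to this derivation.
Hence stand_down is obligatory.

Obligatory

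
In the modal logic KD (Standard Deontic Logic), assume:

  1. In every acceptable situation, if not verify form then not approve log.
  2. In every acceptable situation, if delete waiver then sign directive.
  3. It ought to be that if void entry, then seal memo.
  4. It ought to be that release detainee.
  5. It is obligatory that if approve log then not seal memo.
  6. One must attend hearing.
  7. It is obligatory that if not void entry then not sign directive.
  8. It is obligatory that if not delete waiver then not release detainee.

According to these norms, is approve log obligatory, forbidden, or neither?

From premise 4 we have O(release_detainee).
The contrapositive of premise 8 (O(¬delete_waiver → ¬release_detainee)) is O(release_detainee → delete_waiver), and O(release_detainee) is already established, so O(delete_waiver).
With premise 2, O(delete_waiver → sign_directive), the K-axiom yields O(sign_directive).
Premise 7, O(¬void_entry → ¬sign_directive), contraposes to O(sign_directive → void_entry); with O(sign_directive) we get O(void_entry).
With premise 3, O(void_entry → seal_memo), the K-axiom yields O(seal_memo).
The contrapositive of premise 5 (O(approve_log → ¬seal_memo)) is O(seal_memo → ¬approve_log), and O(seal_memo) is already established, so O(¬approve_log).
Premises 1, 6 do not contribute to this derivation.
Thus O(¬approve_log), which is F(approve_log): approve_log is forbidden.

Forbidden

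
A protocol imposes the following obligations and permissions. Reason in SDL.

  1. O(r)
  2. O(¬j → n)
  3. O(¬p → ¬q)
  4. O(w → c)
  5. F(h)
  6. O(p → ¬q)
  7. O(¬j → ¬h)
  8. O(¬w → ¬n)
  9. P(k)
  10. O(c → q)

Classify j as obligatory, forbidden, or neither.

Premises 3 and 6 are O(¬p → ¬q) and O(p → ¬q); every ideal world satisfies ¬p or p, so in either case ¬q holds — hence O(¬q).
The contrapositive of premise 10 (O(c → q)) is O(¬q → ¬c), and O(¬q) is already established, so O(¬c).
Premise 4 is O(w → c); contrapositively O(¬c → ¬w). Since O(¬c) holds, K gives O(¬w).
Applying K to premise 8 (O(¬w → ¬n)) and O(¬w) yields O(¬n).
Premise 2, O(¬j → n), contraposes to O(¬n → j); with O(¬n) we get O(j).
Premises 1, 5, 7, 9 do not contribute to this derivation.
Hence j is obligatory.

Obligatory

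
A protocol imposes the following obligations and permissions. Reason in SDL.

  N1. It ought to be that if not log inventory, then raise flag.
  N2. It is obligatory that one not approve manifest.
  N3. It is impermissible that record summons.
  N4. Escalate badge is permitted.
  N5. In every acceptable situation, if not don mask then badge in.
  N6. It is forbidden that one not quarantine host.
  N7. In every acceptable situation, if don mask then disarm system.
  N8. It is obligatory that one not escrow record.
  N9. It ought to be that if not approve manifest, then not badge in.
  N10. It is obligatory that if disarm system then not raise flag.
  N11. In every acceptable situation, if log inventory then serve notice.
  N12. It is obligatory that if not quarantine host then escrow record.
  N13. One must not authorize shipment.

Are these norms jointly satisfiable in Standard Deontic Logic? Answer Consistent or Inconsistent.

Premise 12 is O(¬quarantine_host → escrow_record), but O(¬quarantine_host) is not derivable from the premises, so it does not yield O(escrow_record).
So O(escrow_record) is not derivable, and the apparent clash with O(¬escrow_record) does not arise.
A world satisfying every obligation exists (e.g. approve_manifest=false, authorize_shipment=false, badge_in=false, disarm_system=true, don_mask=true, escalate_badge=false, escrow_record=false, log_inventory=true, quarantine_host=true, raise_flag=false, record_summons=false, serve_notice=true); no atom is both obligatory and forbidden, so the set is consistent.

Consistent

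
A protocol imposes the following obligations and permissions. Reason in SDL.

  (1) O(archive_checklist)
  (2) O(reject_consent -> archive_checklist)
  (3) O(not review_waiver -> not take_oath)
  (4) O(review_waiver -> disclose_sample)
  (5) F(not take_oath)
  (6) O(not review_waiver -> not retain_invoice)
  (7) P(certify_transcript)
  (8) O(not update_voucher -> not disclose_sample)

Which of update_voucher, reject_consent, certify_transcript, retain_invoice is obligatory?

update_voucher

Premise 5, F(not take_oath), is equivalent to O(take_oath).
Premise 3 is O(not review_waiver -> not take_oath); contrapositively O(take_oath -> review_waiver). Since O(take_oath) holds, K gives O(review_waiver).
Premise 4 is O(review_waiver -> disclose_sample); since O(review_waiver), deontic closure gives O(disclose_sample).
Premise 8, O(not update_voucher -> not disclose_sample), contraposes to O(disclose_sample -> update_voucher); with O(disclose_sample) we get O(update_voucher).
So O(update_voucher) holds — update_voucher is obligatory. None of the other listed options is made obligatory by any chain of premises.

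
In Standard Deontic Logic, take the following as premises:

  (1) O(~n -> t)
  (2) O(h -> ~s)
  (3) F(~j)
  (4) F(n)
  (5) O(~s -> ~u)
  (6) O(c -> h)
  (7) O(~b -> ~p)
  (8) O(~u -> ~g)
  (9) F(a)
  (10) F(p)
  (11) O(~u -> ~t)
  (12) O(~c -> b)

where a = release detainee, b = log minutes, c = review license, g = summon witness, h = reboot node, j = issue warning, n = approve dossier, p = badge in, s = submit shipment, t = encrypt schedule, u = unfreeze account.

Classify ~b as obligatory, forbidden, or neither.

Forbidden

F(n) at premise 4 means O(~n).
Applying K to premise 1 (O(~n -> t)) and O(~n) yields O(t).
The contrapositive of premise 11 (O(~u -> ~t)) is O(t -> u), and O(t) is already established, so O(u).
Premise 5 is O(~s -> ~u); contrapositively O(u -> s). Since O(u) holds, K gives O(s).
Premise 2, O(h -> ~s), contraposes to O(s -> ~h); with O(s) we get O(~h).
Premise 6 is O(c -> h); contrapositively O(~h -> ~c). Since O(~h) holds, K gives O(~c).
With premise 12, O(~c -> b), the K-axiom yields O(b).
Premises 3, 7, 8, 9, 10 do not contribute to this derivation.
Thus O(b), which is F(~b): ~b is forbidden.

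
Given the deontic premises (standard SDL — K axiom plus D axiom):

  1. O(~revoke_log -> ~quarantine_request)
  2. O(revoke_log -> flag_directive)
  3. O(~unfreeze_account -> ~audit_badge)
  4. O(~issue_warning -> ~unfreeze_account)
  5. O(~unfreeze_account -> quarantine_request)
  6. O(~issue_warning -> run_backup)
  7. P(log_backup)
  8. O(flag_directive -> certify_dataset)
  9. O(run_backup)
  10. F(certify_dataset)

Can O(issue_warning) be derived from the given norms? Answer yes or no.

Premise 10, F(certify_dataset), is equivalent to O(~certify_dataset).
Premise 8 is O(flag_directive -> certify_dataset); contrapositively O(~certify_dataset -> ~flag_directive). Since O(~certify_dataset) holds, K gives O(~flag_directive).
The contrapositive of premise 2 (O(revoke_log -> flag_directive)) is O(~flag_directive -> ~revoke_log), and O(~flag_directive) is already established, so O(~revoke_log).
Premise 1 is O(~revoke_log -> ~quarantine_request); since O(~revoke_log), deontic closure gives O(~quarantine_request).
Premise 5, O(~unfreeze_account -> quarantine_request), contraposes to O(~quarantine_request -> unfreeze_account); with O(~quarantine_request) we get O(unfreeze_account).
The contrapositive of premise 4 (O(~issue_warning -> ~unfreeze_account)) is O(unfreeze_account -> issue_warning), and O(unfreeze_account) is already established, so O(issue_warning).
Premises 3, 6, 7, 9 do not contribute to this derivation.
So O(issue_warning) follows.

Yes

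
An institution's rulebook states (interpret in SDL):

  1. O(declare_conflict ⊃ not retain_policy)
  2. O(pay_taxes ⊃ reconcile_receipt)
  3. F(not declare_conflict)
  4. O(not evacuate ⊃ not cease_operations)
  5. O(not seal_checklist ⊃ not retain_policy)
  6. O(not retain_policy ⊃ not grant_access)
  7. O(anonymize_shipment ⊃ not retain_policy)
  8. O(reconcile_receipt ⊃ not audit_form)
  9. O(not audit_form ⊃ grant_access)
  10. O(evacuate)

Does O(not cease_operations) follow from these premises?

No

Premise 4 is O(not evacuate ⊃ not cease_operations), but O(not evacuate) is not derivable from the premises, so it does not yield O(not cease_operations).
No other premise forces O(not cease_operations). An ideal world satisfying every premise can still have not cease_operations false, so O(not cease_operations) is not derivable.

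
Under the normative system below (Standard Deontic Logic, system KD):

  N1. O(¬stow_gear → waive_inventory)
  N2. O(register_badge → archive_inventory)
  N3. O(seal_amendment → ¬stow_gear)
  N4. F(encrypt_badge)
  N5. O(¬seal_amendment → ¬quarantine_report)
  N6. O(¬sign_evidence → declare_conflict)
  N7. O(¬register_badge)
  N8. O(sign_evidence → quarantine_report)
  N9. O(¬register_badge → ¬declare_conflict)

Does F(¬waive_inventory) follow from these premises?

Premise 7 gives O(¬register_badge).
Premise 9 is O(¬register_badge → ¬declare_conflict); since O(¬register_badge), deontic closure gives O(¬declare_conflict).
Premise 6, O(¬sign_evidence → declare_conflict), contraposes to O(¬declare_conflict → sign_evidence); with O(¬declare_conflict) we get O(sign_evidence).
From O(sign_evidence) and premise 8, O(sign_evidence → quarantine_report), we obtain O(quarantine_report).
Premise 5 is O(¬seal_amendment → ¬quarantine_report); contrapositively O(quarantine_report → seal_amendment). Since O(quarantine_report) holds, K gives O(seal_amendment).
Applying K to premise 3 (O(seal_amendment → ¬stow_gear)) and O(seal_amendment) yields O(¬stow_gear).
Applying K to premise 1 (O(¬stow_gear → waive_inventory)) and O(¬stow_gear) yields O(waive_inventory).
Premises 2, 4 do not contribute to this derivation.
So O(waive_inventory) holds, i.e. F(¬waive_inventory). The claim follows.

Yes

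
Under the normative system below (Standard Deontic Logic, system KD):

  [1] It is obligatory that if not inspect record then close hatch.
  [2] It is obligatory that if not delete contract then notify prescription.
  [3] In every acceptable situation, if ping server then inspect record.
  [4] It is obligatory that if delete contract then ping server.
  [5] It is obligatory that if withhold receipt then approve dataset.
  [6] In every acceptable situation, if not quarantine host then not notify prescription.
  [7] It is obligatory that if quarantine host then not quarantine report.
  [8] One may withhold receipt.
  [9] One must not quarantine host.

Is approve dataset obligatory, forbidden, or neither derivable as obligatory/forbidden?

Neither

Premise 5 is O(withhold_receipt → approve_dataset), but O(withhold_receipt) is not derivable from the premises (the permission P(withhold_receipt) asserts only ¬O(¬withhold_receipt), not O(withhold_receipt)), so it does not yield O(approve_dataset).
No premise or chain of K-axiom applications forces O(approve_dataset), and none forces O(¬approve_dataset). So approve_dataset is neither obligatory nor forbidden under these norms.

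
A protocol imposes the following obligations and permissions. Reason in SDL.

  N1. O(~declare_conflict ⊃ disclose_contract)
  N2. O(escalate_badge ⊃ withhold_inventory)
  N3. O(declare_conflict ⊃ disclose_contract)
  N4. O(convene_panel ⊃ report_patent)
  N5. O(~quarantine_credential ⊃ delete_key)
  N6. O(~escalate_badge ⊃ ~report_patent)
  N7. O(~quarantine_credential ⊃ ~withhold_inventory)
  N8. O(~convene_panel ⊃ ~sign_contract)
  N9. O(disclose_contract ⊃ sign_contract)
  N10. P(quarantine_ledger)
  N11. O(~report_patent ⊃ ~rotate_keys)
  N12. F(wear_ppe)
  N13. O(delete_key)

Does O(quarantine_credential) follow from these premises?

Yes

By case analysis on ~declare_conflict: premise 1 gives O(~declare_conflict ⊃ disclose_contract) and premise 3 gives O(declare_conflict ⊃ disclose_contract), so O(disclose_contract) either way.
With premise 9, O(disclose_contract ⊃ sign_contract), the K-axiom yields O(sign_contract).
Premise 8 is O(~convene_panel ⊃ ~sign_contract); contrapositively O(sign_contract ⊃ convene_panel). Since O(sign_contract) holds, K gives O(convene_panel).
Applying K to premise 4 (O(convene_panel ⊃ report_patent)) and O(convene_panel) yields O(report_patent).
Premise 6 is O(~escalate_badge ⊃ ~report_patent); contrapositively O(report_patent ⊃ escalate_badge). Since O(report_patent) holds, K gives O(escalate_badge).
From O(escalate_badge) and premise 2, O(escalate_badge ⊃ withhold_inventory), we obtain O(withhold_inventory).
Premise 7, O(~quarantine_credential ⊃ ~withhold_inventory), contraposes to O(withhold_inventory ⊃ quarantine_credential); with O(withhold_inventory) we get O(quarantine_credential).
Premises 5, 10, 11, 12, 13 do not contribute to this derivation.
So O(quarantine_credential) follows.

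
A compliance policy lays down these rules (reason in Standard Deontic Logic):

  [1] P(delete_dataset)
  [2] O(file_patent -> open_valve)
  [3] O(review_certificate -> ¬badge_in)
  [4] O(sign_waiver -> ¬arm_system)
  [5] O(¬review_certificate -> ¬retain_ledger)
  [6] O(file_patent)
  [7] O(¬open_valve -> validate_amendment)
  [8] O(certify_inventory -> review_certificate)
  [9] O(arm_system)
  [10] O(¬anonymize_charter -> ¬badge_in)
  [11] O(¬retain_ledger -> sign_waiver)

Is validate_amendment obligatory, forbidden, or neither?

Neither

Premise 7 is O(¬open_valve -> validate_amendment), but O(¬open_valve) is not derivable from the premises, so it does not yield O(validate_amendment).
No premise or chain of K-axiom applications forces O(validate_amendment), and none forces O(¬validate_amendment). So validate_amendment is neither obligatory nor forbidden under these norms.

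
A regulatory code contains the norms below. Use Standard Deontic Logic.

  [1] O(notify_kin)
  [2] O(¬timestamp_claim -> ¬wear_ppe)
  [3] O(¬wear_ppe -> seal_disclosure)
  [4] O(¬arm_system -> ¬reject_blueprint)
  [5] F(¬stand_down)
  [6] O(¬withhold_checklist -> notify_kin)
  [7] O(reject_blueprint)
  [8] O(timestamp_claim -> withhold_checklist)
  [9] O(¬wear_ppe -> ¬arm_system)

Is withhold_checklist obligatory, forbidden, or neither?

Obligatory

Premise 7 states O(reject_blueprint) outright.
Premise 4, O(¬arm_system -> ¬reject_blueprint), contraposes to O(reject_blueprint -> arm_system); with O(reject_blueprint) we get O(arm_system).
The contrapositive of premise 9 (O(¬wear_ppe -> ¬arm_system)) is O(arm_system -> wear_ppe), and O(arm_system) is already established, so O(wear_ppe).
The contrapositive of premise 2 (O(¬timestamp_claim -> ¬wear_ppe)) is O(wear_ppe -> timestamp_claim), and O(wear_ppe) is already established, so O(timestamp_claim).
Premise 8 is O(timestamp_claim -> withhold_checklist); since O(timestamp_claim), deontic closure gives O(withhold_checklist).
Premises 1, 3, 5, 6 do not contribute to this derivation.
Hence withhold_checklist is obligatory.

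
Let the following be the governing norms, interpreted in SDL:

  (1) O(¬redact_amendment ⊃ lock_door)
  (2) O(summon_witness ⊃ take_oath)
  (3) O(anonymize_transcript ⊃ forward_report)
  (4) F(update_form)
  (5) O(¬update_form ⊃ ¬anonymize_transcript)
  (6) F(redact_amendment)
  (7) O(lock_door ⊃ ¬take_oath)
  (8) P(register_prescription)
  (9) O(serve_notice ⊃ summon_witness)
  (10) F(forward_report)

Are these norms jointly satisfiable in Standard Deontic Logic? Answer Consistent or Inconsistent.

Consistent

Premise 3 is O(anonymize_transcript ⊃ forward_report), but O(anonymize_transcript) is not derivable from the premises, so it does not yield O(forward_report).
So O(forward_report) is not derivable, and the apparent clash with O(¬forward_report) does not arise.
A world satisfying every obligation exists (e.g. anonymize_transcript=false, forward_report=false, lock_door=true, redact_amendment=false, register_prescription=false, serve_notice=false, summon_witness=false, take_oath=false, update_form=false); no atom is both obligatory and forbidden, so the set is consistent.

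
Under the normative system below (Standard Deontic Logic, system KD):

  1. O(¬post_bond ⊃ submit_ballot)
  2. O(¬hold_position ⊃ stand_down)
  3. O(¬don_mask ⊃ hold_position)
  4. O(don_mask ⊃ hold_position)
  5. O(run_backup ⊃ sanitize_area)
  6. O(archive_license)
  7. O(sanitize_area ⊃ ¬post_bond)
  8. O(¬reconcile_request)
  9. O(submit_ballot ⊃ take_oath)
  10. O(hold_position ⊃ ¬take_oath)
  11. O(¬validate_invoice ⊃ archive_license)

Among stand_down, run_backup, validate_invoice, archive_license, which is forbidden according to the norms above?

run_backup

Premises 3 and 4 cover both cases: O(¬don_mask ⊃ hold_position) and O(don_mask ⊃ hold_position). Since ¬don_mask ∨ don_mask is a tautology, O(hold_position) follows.
With premise 10, O(hold_position ⊃ ¬take_oath), the K-axiom yields O(¬take_oath).
Premise 9 is O(submit_ballot ⊃ take_oath); contrapositively O(¬take_oath ⊃ ¬submit_ballot). Since O(¬take_oath) holds, K gives O(¬submit_ballot).
Premise 1 is O(¬post_bond ⊃ submit_ballot); contrapositively O(¬submit_ballot ⊃ post_bond). Since O(¬submit_ballot) holds, K gives O(post_bond).
Premise 7 is O(sanitize_area ⊃ ¬post_bond); contrapositively O(post_bond ⊃ ¬sanitize_area). Since O(post_bond) holds, K gives O(¬sanitize_area).
The contrapositive of premise 5 (O(run_backup ⊃ sanitize_area)) is O(¬sanitize_area ⊃ ¬run_backup), and O(¬sanitize_area) is already established, so O(¬run_backup).
So O(¬run_backup) holds, i.e. run_backup is forbidden. None of the other listed options is forbidden under the premises.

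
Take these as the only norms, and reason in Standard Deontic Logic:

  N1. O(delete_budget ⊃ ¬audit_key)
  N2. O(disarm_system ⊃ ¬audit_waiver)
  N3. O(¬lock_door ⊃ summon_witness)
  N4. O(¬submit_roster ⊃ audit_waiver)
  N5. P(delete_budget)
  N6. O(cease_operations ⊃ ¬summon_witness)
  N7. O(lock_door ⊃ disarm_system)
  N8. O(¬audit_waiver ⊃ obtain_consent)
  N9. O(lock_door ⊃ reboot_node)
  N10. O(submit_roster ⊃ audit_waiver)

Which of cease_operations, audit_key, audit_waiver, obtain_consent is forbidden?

Premises 4 and 10 are O(¬submit_roster ⊃ audit_waiver) and O(submit_roster ⊃ audit_waiver); every ideal world satisfies ¬submit_roster or submit_roster, so in either case audit_waiver holds — hence O(audit_waiver).
Premise 2, O(disarm_system ⊃ ¬audit_waiver), contraposes to O(audit_waiver ⊃ ¬disarm_system); with O(audit_waiver) we get O(¬disarm_system).
Premise 7, O(lock_door ⊃ disarm_system), contraposes to O(¬disarm_system ⊃ ¬lock_door); with O(¬disarm_system) we get O(¬lock_door).
With premise 3, O(¬lock_door ⊃ summon_witness), the K-axiom yields O(summon_witness).
Premise 6, O(cease_operations ⊃ ¬summon_witness), contraposes to O(summon_witness ⊃ ¬cease_operations); with O(summon_witness) we get O(¬cease_operations).
So O(¬cease_operations) holds, i.e. cease_operations is forbidden. None of the other listed options is forbidden under the premises.

cease_operations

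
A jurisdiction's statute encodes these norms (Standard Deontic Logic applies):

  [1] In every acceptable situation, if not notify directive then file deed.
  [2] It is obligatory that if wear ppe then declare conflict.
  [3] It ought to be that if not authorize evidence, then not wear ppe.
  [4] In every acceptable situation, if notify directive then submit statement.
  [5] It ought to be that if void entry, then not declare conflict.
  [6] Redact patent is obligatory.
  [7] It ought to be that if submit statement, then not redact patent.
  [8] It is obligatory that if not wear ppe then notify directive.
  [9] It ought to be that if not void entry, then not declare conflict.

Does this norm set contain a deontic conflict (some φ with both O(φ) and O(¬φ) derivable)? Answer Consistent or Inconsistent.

Premises 9 and 5 cover both cases: O(¬void_entry → ¬declare_conflict) and O(void_entry → ¬declare_conflict). Since ¬void_entry ∨ void_entry is a tautology, O(¬declare_conflict) follows.
Premise 2, O(wear_ppe → declare_conflict), contraposes to O(¬declare_conflict → ¬wear_ppe); with O(¬declare_conflict) we get O(¬wear_ppe).
Premise 8 is O(¬wear_ppe → notify_directive); since O(¬wear_ppe), deontic closure gives O(notify_directive).
With premise 4, O(notify_directive → submit_statement), the K-axiom yields O(submit_statement).
With premise 7, O(submit_statement → ¬redact_patent), the K-axiom yields O(¬redact_patent).
However, premise 6 gives O(redact_patent).
We now have both O(¬redact_patent) and O(redact_patent) — redact_patent is simultaneously obligatory and forbidden, violating the D-axiom.

Inconsistent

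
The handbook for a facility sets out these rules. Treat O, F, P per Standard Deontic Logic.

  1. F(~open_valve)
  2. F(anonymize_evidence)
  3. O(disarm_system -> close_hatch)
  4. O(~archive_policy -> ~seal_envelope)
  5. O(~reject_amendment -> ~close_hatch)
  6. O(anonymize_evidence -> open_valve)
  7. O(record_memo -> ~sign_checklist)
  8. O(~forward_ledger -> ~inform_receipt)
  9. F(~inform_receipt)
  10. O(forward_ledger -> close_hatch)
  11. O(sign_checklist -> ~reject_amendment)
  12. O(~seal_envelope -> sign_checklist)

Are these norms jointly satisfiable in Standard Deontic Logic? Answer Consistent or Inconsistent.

Consistent

Premise 6 is O(anonymize_evidence -> open_valve); even if O(open_valve) held, inferring O(anonymize_evidence) would be affirming the consequent — invalid.
So O(anonymize_evidence) is not derivable, and the apparent clash with O(~anonymize_evidence) does not arise.
A world satisfying every obligation exists (e.g. anonymize_evidence=false, archive_policy=true, close_hatch=true, disarm_system=false, forward_ledger=true, inform_receipt=true, open_valve=true, record_memo=false, reject_amendment=true, seal_envelope=true, sign_checklist=false); no atom is both obligatory and forbidden, so the set is consistent.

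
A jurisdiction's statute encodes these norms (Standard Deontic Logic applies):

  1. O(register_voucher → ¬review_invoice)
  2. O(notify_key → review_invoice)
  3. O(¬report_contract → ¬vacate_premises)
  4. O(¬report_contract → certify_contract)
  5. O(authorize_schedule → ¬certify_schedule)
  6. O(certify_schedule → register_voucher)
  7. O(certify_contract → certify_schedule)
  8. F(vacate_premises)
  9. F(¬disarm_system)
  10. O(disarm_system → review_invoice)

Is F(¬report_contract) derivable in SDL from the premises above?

Yes

Premise 9, F(¬disarm_system), is equivalent to O(disarm_system).
Applying K to premise 10 (O(disarm_system → review_invoice)) and O(disarm_system) yields O(review_invoice).
Premise 1, O(register_voucher → ¬review_invoice), contraposes to O(review_invoice → ¬register_voucher); with O(review_invoice) we get O(¬register_voucher).
Premise 6 is O(certify_schedule → register_voucher); contrapositively O(¬register_voucher → ¬certify_schedule). Since O(¬register_voucher) holds, K gives O(¬certify_schedule).
The contrapositive of premise 7 (O(certify_contract → certify_schedule)) is O(¬certify_schedule → ¬certify_contract), and O(¬certify_schedule) is already established, so O(¬certify_contract).
Premise 4 is O(¬report_contract → certify_contract); contrapositively O(¬certify_contract → report_contract). Since O(¬certify_contract) holds, K gives O(report_contract).
Premises 2, 3, 5, 8 do not contribute to this derivation.
So O(report_contract) holds, i.e. F(¬report_contract). The claim follows.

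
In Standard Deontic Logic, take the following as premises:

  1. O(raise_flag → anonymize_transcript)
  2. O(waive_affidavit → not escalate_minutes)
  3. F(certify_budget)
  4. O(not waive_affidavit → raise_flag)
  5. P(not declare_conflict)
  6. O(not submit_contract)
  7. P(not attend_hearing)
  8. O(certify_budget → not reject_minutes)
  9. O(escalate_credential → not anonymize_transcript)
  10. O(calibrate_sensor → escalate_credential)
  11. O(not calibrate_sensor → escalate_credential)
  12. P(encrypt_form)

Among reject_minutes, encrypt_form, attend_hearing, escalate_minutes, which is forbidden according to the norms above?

escalate_minutes

By case analysis on calibrate_sensor: premise 10 gives O(calibrate_sensor → escalate_credential) and premise 11 gives O(not calibrate_sensor → escalate_credential), so O(escalate_credential) either way.
With premise 9, O(escalate_credential → not anonymize_transcript), the K-axiom yields O(not anonymize_transcript).
The contrapositive of premise 1 (O(raise_flag → anonymize_transcript)) is O(not anonymize_transcript → not raise_flag), and O(not anonymize_transcript) is already established, so O(not raise_flag).
The contrapositive of premise 4 (O(not waive_affidavit → raise_flag)) is O(not raise_flag → waive_affidavit), and O(not raise_flag) is already established, so O(waive_affidavit).
Applying K to premise 2 (O(waive_affidavit → not escalate_minutes)) and O(waive_affidavit) yields O(not escalate_minutes).
So O(not escalate_minutes) holds, i.e. escalate_minutes is forbidden. None of the other listed options is forbidden under the premises.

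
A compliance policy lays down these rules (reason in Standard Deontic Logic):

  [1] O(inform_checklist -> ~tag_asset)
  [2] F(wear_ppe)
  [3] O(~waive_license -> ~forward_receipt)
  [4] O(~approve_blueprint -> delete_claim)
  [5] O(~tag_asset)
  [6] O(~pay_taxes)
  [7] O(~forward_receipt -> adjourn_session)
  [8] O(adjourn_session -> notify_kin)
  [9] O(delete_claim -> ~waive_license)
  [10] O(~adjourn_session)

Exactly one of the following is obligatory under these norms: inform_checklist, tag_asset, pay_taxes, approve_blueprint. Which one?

Premise 10 states O(~adjourn_session) outright.
Premise 7 is O(~forward_receipt -> adjourn_session); contrapositively O(~adjourn_session -> forward_receipt). Since O(~adjourn_session) holds, K gives O(forward_receipt).
Premise 3 is O(~waive_license -> ~forward_receipt); contrapositively O(forward_receipt -> waive_license). Since O(forward_receipt) holds, K gives O(waive_license).
The contrapositive of premise 9 (O(delete_claim -> ~waive_license)) is O(waive_license -> ~delete_claim), and O(waive_license) is already established, so O(~delete_claim).
The contrapositive of premise 4 (O(~approve_blueprint -> delete_claim)) is O(~delete_claim -> approve_blueprint), and O(~delete_claim) is already established, so O(approve_blueprint).
So O(approve_blueprint) holds — approve_blueprint is obligatory. None of the other listed options is made obligatory by any chain of premises.

approve_blueprint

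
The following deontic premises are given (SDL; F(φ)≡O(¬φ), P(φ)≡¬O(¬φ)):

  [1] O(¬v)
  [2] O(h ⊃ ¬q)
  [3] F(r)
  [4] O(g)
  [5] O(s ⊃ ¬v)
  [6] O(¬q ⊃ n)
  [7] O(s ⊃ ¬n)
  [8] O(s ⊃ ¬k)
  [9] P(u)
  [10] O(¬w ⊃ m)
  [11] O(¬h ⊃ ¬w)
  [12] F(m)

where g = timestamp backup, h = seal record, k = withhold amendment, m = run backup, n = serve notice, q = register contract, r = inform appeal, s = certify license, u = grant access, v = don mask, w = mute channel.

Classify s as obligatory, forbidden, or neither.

Forbidden

F(m) at premise 12 means O(¬m).
The contrapositive of premise 10 (O(¬w ⊃ m)) is O(¬m ⊃ w), and O(¬m) is already established, so O(w).
Premise 11 is O(¬h ⊃ ¬w); contrapositively O(w ⊃ h). Since O(w) holds, K gives O(h).
Applying K to premise 2 (O(h ⊃ ¬q)) and O(h) yields O(¬q).
With premise 6, O(¬q ⊃ n), the K-axiom yields O(n).
Premise 7, O(s ⊃ ¬n), contraposes to O(n ⊃ ¬s); with O(n) we get O(¬s).
Premises 1, 3, 4, 5, 8, 9 do not contribute to this derivation.
Thus O(¬s), which is F(s): s is forbidden.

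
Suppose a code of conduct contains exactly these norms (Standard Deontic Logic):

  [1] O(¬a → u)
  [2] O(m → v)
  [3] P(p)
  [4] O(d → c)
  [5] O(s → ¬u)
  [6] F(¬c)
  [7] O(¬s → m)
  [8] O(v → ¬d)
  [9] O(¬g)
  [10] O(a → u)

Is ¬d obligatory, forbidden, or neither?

Obligatory

Premises 1 and 10 cover both cases: O(¬a → u) and O(a → u). Since ¬a ∨ a is a tautology, O(u) follows.
Premise 5 is O(s → ¬u); contrapositively O(u → ¬s). Since O(u) holds, K gives O(¬s).
With premise 7, O(¬s → m), the K-axiom yields O(m).
Applying K to premise 2 (O(m → v)) and O(m) yields O(v).
Applying K to premise 8 (O(v → ¬d)) and O(v) yields O(¬d).
Premises 3, 4, 6, 9 do not contribute to this derivation.
Hence ¬d is obligatory.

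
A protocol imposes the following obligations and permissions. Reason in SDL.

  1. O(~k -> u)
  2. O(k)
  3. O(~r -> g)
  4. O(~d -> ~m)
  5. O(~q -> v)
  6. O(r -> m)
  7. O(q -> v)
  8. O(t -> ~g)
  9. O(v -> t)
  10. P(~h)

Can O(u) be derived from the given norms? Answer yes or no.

No

Premise 1 is O(~k -> u), but O(~k) is not derivable from the premises, so it does not yield O(u).
No other premise forces O(u). An ideal world satisfying every premise can still have u false, so O(u) is not derivable.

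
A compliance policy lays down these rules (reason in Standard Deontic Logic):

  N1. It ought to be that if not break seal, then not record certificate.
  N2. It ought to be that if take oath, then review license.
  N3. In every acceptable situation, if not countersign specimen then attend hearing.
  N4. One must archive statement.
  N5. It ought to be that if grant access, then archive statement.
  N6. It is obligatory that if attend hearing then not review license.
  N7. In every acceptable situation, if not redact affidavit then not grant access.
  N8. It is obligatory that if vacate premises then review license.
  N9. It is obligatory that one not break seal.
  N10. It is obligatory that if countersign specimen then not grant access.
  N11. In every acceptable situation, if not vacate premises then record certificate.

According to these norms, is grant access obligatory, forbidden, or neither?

Forbidden

Premise 9 states O(¬break_seal) outright.
Premise 1 is O(¬break_seal → ¬record_certificate); since O(¬break_seal), deontic closure gives O(¬record_certificate).
The contrapositive of premise 11 (O(¬vacate_premises → record_certificate)) is O(¬record_certificate → vacate_premises), and O(¬record_certificate) is already established, so O(vacate_premises).
From O(vacate_premises) and premise 8, O(vacate_premises → review_license), we obtain O(review_license).
Premise 6, O(attend_hearing → ¬review_license), contraposes to O(review_license → ¬attend_hearing); with O(review_license) we get O(¬attend_hearing).
Premise 3 is O(¬countersign_specimen → attend_hearing); contrapositively O(¬attend_hearing → countersign_specimen). Since O(¬attend_hearing) holds, K gives O(countersign_specimen).
With premise 10, O(countersign_specimen → ¬grant_access), the K-axiom yields O(¬grant_access).
Premises 2, 4, 5, 7 do not contribute to this derivation.
Thus O(¬grant_access), which is F(grant_access): grant_access is forbidden.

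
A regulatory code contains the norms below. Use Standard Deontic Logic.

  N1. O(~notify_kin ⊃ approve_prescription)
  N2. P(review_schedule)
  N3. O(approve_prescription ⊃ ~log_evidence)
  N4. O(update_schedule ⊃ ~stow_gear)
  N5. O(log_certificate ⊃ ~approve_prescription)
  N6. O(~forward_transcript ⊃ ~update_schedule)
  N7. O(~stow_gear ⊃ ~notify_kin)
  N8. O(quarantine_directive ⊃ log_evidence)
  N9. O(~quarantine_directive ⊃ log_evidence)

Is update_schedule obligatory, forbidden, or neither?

Forbidden

Premises 9 and 8 cover both cases: O(~quarantine_directive ⊃ log_evidence) and O(quarantine_directive ⊃ log_evidence). Since ~quarantine_directive ∨ quarantine_directive is a tautology, O(log_evidence) follows.
The contrapositive of premise 3 (O(approve_prescription ⊃ ~log_evidence)) is O(log_evidence ⊃ ~approve_prescription), and O(log_evidence) is already established, so O(~approve_prescription).
Premise 1 is O(~notify_kin ⊃ approve_prescription); contrapositively O(~approve_prescription ⊃ notify_kin). Since O(~approve_prescription) holds, K gives O(notify_kin).
Premise 7 is O(~stow_gear ⊃ ~notify_kin); contrapositively O(notify_kin ⊃ stow_gear). Since O(notify_kin) holds, K gives O(stow_gear).
Premise 4 is O(update_schedule ⊃ ~stow_gear); contrapositively O(stow_gear ⊃ ~update_schedule). Since O(stow_gear) holds, K gives O(~update_schedule).
Premises 2, 5, 6 do not contribute to this derivation.
Thus O(~update_schedule), which is F(update_schedule): update_schedule is forbidden.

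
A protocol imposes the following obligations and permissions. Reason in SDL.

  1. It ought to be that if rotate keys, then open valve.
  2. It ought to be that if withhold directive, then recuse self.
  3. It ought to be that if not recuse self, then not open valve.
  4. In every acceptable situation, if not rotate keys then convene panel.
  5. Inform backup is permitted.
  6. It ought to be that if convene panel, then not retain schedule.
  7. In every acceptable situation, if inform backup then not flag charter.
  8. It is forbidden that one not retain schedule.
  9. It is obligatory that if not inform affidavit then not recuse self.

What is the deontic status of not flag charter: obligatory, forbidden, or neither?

Premise 7 is O(inform_backup → ¬flag_charter), but O(inform_backup) is not derivable from the premises (the permission P(inform_backup) asserts only ¬O(¬inform_backup), not O(inform_backup)), so it does not yield O(¬flag_charter).
No premise or chain of K-axiom applications forces O(¬flag_charter), and none forces O(flag_charter). So ¬flag_charter is neither obligatory nor forbidden under these norms.

Neither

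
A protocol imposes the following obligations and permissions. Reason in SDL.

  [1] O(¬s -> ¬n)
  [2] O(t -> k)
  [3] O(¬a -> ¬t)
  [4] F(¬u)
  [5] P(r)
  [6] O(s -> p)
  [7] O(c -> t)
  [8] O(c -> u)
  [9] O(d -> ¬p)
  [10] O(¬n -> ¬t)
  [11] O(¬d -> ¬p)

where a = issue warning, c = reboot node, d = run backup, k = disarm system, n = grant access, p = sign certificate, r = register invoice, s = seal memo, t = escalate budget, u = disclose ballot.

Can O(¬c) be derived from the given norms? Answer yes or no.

Premises 11 and 9 are O(¬d -> ¬p) and O(d -> ¬p); every ideal world satisfies ¬d or d, so in either case ¬p holds — hence O(¬p).
Premise 6 is O(s -> p); contrapositively O(¬p -> ¬s). Since O(¬p) holds, K gives O(¬s).
With premise 1, O(¬s -> ¬n), the K-axiom yields O(¬n).
With premise 10, O(¬n -> ¬t), the K-axiom yields O(¬t).
The contrapositive of premise 7 (O(c -> t)) is O(¬t -> ¬c), and O(¬t) is already established, so O(¬c).
Premises 2, 3, 4, 5, 8 do not contribute to this derivation.
So O(¬c) follows.

Yes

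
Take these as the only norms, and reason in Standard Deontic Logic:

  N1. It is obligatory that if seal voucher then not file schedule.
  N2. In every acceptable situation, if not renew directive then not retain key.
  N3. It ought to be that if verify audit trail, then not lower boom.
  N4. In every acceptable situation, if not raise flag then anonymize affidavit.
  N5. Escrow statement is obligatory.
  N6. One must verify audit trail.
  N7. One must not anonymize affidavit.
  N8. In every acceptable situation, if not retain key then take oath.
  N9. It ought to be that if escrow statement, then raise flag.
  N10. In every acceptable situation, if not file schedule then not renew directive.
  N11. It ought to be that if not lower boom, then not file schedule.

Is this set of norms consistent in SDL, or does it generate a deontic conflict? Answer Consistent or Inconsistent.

Premise 4 is O(¬raise_flag → anonymize_affidavit), but O(¬raise_flag) is not derivable from the premises, so it does not yield O(anonymize_affidavit).
So O(anonymize_affidavit) is not derivable, and the apparent clash with O(¬anonymize_affidavit) does not arise.
A world satisfying every obligation exists (e.g. anonymize_affidavit=false, escrow_statement=true, file_schedule=false, lower_boom=false, raise_flag=true, renew_directive=false, retain_key=false, seal_voucher=false, take_oath=true, verify_audit_trail=true); no atom is both obligatory and forbidden, so the set is consistent.

Consistent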